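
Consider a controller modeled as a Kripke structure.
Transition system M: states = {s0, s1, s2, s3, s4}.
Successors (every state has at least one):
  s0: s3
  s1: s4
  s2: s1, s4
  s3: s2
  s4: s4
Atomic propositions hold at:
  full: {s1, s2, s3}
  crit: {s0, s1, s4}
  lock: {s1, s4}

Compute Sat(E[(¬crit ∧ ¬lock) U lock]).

Sat(¬crit) = {s2, s3}
Sat(¬lock) = {s0, s2, s3}
Sat(¬crit ∧ ¬lock) = {s2, s3}
E[(¬crit ∧ ¬lock) U lock]: least fixpoint, start Z0 = Sat(lock) = {s1, s4}, add states in Sat(¬crit ∧ ¬lock) with some successor in Z. Z1 = {s1, s2, s4}; Z2 = {s1, s2, s3, s4}; fixed.
Sat(E[(¬crit ∧ ¬lock) U lock]) = {s1, s2, s3, s4}

{s1, s2, s3, s4}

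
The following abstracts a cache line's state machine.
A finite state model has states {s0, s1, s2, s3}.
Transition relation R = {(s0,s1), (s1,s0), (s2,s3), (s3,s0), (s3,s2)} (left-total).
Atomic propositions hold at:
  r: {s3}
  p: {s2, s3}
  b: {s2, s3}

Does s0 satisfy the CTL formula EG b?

No

EG b: greatest fixpoint, start Z0 = {s2, s3}, keep only states in Sat with some successor in Z. Already a fixed point.
Sat(EG b) = {s2, s3}
s0 ∉ Sat(EG b) = {s2, s3}, so the formula does not hold at s0.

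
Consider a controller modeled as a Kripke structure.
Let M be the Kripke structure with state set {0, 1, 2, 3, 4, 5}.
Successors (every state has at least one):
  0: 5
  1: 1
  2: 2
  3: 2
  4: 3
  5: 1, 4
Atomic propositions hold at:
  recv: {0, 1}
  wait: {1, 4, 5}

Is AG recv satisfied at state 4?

AG recv: greatest fixpoint, start Z0 = {0, 1}, keep only states in Sat with every successor in Z. Z1 = {1}; fixed.
Sat(AG recv) = {1}
4 ∉ Sat(AG recv) = {1}, so the formula does not hold at 4.

No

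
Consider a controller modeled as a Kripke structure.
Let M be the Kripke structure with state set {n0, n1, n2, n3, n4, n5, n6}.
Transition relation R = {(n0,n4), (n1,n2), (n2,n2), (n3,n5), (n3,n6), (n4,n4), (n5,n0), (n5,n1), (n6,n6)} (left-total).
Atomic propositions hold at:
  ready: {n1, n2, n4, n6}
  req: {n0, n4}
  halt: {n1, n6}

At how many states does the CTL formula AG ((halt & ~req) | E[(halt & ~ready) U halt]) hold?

1

Sat(~req) = {n1, n2, n3, n5, n6}
Sat(halt & ~req) = {n1, n6}
Sat(~ready) = {n0, n3, n5}
Sat(halt & ~ready) = ∅
E[(halt & ~ready) U halt]: least fixpoint, start Z0 = Sat(halt) = {n1, n6}, add states in Sat(halt & ~ready) with some successor in Z. Already a fixed point.
Sat(E[(halt & ~ready) U halt]) = {n1, n6}
Sat((halt & ~req) | E[(halt & ~ready) U halt]) = {n1, n6}
AG ((halt & ~req) | E[(halt & ~ready) U halt]): greatest fixpoint, start Z0 = {n1, n6}, keep only states in Sat with every successor in Z. Z1 = {n6}; fixed.
Sat(AG ((halt & ~req) | E[(halt & ~ready) U halt])) = {n6}
|Sat(AG ((halt & ~req) | E[(halt & ~ready) U halt]))| = |{n6}| = 1.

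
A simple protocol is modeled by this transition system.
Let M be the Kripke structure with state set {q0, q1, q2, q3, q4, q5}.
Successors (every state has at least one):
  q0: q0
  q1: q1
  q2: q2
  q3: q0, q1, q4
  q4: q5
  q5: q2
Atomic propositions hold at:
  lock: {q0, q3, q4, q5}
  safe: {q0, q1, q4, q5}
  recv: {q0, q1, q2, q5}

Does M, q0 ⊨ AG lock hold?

AG lock: greatest fixpoint, start Z0 = {q0, q3, q4, q5}, keep only states in Sat with every successor in Z. Z1 = {q0, q4}; Z2 = {q0}; fixed.
Sat(AG lock) = {q0}
q0 ∈ Sat(AG lock) = {q0}, so the formula holds at q0.

Yes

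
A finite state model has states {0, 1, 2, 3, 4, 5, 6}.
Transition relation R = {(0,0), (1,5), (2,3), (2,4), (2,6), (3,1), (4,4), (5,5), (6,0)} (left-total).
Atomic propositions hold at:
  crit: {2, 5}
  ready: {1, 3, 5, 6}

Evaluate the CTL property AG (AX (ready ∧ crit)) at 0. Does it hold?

Sat(ready ∧ crit) = {5}
Sat(AX (ready ∧ crit)) = {s : every successor in {5}} = {1, 5}
AG (AX (ready ∧ crit)): greatest fixpoint, start Z0 = {1, 5}, keep only states in Sat with every successor in Z. Already a fixed point.
Sat(AG (AX (ready ∧ crit))) = {1, 5}
0 ∉ Sat(AG (AX (ready ∧ crit))) = {1, 5}, so the formula does not hold at 0.

No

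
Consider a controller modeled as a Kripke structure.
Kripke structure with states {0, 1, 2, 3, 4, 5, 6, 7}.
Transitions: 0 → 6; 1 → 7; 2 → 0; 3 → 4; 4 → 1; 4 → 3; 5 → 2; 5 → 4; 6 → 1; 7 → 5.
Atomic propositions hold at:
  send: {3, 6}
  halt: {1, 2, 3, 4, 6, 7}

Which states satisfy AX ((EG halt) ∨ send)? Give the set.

EG halt: greatest fixpoint, start Z0 = {1, 2, 3, 4, 6, 7}, keep only states in Sat with some successor in Z. Z1 = {1, 3, 4, 6}; Z2 = {3, 4, 6}; Z3 = {3, 4}; fixed.
Sat(EG halt) = {3, 4}
Sat((EG halt) ∨ send) = {3, 4, 6}
Sat(AX ((EG halt) ∨ send)) = {s : every successor in {3, 4, 6}} = {0, 3}

{0, 3}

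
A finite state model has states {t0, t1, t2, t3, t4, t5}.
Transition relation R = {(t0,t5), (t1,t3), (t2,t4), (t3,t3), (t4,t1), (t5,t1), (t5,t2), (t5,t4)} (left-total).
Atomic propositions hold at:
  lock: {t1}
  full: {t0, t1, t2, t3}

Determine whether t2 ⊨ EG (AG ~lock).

No

Sat(~lock) = {t0, t2, t3, t4, t5}
AG ~lock: greatest fixpoint, start Z0 = {t0, t2, t3, t4, t5}, keep only states in Sat with every successor in Z. Z1 = {t0, t2, t3}; Z2 = {t3}; fixed.
Sat(AG ~lock) = {t3}
EG (AG ~lock): greatest fixpoint, start Z0 = {t3}, keep only states in Sat with some successor in Z. Already a fixed point.
Sat(EG (AG ~lock)) = {t3}
t2 ∉ Sat(EG (AG ~lock)) = {t3}, so the formula does not hold at t2.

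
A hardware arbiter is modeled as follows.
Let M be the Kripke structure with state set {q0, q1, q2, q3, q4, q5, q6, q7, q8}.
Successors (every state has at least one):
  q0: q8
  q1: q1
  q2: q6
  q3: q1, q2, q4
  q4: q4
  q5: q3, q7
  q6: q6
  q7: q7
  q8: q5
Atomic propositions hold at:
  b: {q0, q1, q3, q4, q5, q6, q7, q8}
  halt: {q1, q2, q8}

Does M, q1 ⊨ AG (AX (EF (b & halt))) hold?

Yes

Sat(b & halt) = {q1, q8}
EF (b & halt): least fixpoint, start Z0 = {q1, q8}, add states with some successor in Z. Z1 = {q0, q1, q3, q8}; Z2 = {q0, q1, q3, q5, q8}; fixed.
Sat(EF (b & halt)) = {q0, q1, q3, q5, q8}
Sat(AX (EF (b & halt))) = {s : every successor in {q0, q1, q3, q5, q8}} = {q0, q1, q8}
AG (AX (EF (b & halt))): greatest fixpoint, start Z0 = {q0, q1, q8}, keep only states in Sat with every successor in Z. Z1 = {q0, q1}; Z2 = {q1}; fixed.
Sat(AG (AX (EF (b & halt)))) = {q1}
q1 ∈ Sat(AG (AX (EF (b & halt)))) = {q1}, so the formula holds at q1.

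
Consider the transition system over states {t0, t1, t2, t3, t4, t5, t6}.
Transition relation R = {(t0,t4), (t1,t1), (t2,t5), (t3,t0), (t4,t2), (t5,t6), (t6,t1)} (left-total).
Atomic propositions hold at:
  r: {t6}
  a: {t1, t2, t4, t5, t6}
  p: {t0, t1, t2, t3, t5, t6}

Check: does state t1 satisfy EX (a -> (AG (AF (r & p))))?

Sat(r & p) = {t6}
AF (r & p): least fixpoint, start Z0 = {t6}, add states with every successor in Z. Z1 = {t5, t6}; Z2 = {t2, t5, t6}; Z3 = {t2, t4, t5, t6}; Z4 = {t0, t2, t4, t5, t6}; Z5 = {t0, t2, t3, t4, t5, t6}; fixed.
Sat(AF (r & p)) = {t0, t2, t3, t4, t5, t6}
AG (AF (r & p)): greatest fixpoint, start Z0 = {t0, t2, t3, t4, t5, t6}, keep only states in Sat with every successor in Z. Z1 = {t0, t2, t3, t4, t5}; Z2 = {t0, t2, t3, t4}; Z3 = {t0, t3, t4}; Z4 = {t0, t3}; Z5 = {t3}; Z6 = ∅; fixed.
Sat(AG (AF (r & p))) = ∅
Sat(a -> (AG (AF (r & p)))) = {t0, t3}
Sat(EX (a -> (AG (AF (r & p))))) = {s : some successor in {t0, t3}} = {t3}
t1 ∉ Sat(EX (a -> (AG (AF (r & p))))) = {t3}, so the formula does not hold at t1.

No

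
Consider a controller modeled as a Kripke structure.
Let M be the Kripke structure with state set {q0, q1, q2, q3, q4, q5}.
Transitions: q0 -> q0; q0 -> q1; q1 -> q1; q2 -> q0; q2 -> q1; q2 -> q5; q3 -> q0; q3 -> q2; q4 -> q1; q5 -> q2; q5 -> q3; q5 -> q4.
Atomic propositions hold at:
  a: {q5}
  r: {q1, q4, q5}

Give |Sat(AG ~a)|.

3

Sat(~a) = {q0, q1, q2, q3, q4}
AG ~a: greatest fixpoint, start Z0 = {q0, q1, q2, q3, q4}, keep only states in Sat with every successor in Z. Z1 = {q0, q1, q3, q4}; Z2 = {q0, q1, q4}; fixed.
Sat(AG ~a) = {q0, q1, q4}
|Sat(AG ~a)| = |{q0, q1, q4}| = 3.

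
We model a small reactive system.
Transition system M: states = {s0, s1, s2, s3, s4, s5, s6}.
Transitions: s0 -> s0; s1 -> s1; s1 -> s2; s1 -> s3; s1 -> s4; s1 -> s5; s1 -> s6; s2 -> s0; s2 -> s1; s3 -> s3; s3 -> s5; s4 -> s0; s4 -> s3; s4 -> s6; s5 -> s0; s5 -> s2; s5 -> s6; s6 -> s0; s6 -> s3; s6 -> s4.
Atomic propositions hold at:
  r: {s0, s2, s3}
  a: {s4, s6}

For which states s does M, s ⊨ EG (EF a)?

{s1, s2, s3, s4, s5, s6}

EF a: least fixpoint, start Z0 = {s4, s6}, add states with some successor in Z. Z1 = {s1, s4, s5, s6}; Z2 = {s1, s2, s3, s4, s5, s6}; fixed.
Sat(EF a) = {s1, s2, s3, s4, s5, s6}
EG (EF a): greatest fixpoint, start Z0 = {s1, s2, s3, s4, s5, s6}, keep only states in Sat with some successor in Z. Already a fixed point.
Sat(EG (EF a)) = {s1, s2, s3, s4, s5, s6}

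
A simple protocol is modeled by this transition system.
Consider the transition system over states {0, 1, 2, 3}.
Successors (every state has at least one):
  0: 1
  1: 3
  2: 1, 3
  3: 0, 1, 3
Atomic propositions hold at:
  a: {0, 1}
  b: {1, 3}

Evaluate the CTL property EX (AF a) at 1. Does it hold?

No

AF a: least fixpoint, start Z0 = {0, 1}, add states with every successor in Z. Already a fixed point.
Sat(AF a) = {0, 1}
Sat(EX (AF a)) = {s : some successor in {0, 1}} = {0, 2, 3}
1 ∉ Sat(EX (AF a)) = {0, 2, 3}, so the formula does not hold at 1.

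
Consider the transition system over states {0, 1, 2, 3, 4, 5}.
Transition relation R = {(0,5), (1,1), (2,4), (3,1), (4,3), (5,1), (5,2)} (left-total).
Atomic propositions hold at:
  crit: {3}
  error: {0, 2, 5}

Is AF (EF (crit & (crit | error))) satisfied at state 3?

Yes

Sat(crit | error) = {0, 2, 3, 5}
Sat(crit & (crit | error)) = {3}
EF (crit & (crit | error)): least fixpoint, start Z0 = {3}, add states with some successor in Z. Z1 = {3, 4}; Z2 = {2, 3, 4}; Z3 = {2, 3, 4, 5}; Z4 = {0, 2, 3, 4, 5}; fixed.
Sat(EF (crit & (crit | error))) = {0, 2, 3, 4, 5}
AF (EF (crit & (crit | error))): least fixpoint, start Z0 = {0, 2, 3, 4, 5}, add states with every successor in Z. Already a fixed point.
Sat(AF (EF (crit & (crit | error)))) = {0, 2, 3, 4, 5}
3 ∈ Sat(AF (EF (crit & (crit | error)))) = {0, 2, 3, 4, 5}, so the formula holds at 3.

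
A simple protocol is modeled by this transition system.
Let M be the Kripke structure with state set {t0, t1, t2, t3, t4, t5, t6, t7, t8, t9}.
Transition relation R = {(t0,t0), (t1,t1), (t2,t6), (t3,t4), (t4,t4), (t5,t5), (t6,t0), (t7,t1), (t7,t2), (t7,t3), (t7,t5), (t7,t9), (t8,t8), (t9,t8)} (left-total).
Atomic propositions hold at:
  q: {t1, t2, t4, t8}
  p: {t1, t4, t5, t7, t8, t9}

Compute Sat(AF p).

AF p: least fixpoint, start Z0 = {t1, t4, t5, t7, t8, t9}, add states with every successor in Z. Z1 = {t1, t3, t4, t5, t7, t8, t9}; fixed.
Sat(AF p) = {t1, t3, t4, t5, t7, t8, t9}

{t1, t3, t4, t5, t7, t8, t9}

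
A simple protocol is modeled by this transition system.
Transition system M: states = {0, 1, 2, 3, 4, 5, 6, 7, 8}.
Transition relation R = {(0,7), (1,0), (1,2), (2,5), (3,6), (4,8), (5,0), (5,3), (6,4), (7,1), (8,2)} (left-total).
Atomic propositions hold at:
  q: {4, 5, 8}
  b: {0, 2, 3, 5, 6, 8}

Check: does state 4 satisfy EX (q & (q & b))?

Yes

Sat(q & b) = {5, 8}
Sat(q & (q & b)) = {5, 8}
Sat(EX (q & (q & b))) = {s : some successor in {5, 8}} = {2, 4}
4 ∈ Sat(EX (q & (q & b))) = {2, 4}, so the formula holds at 4.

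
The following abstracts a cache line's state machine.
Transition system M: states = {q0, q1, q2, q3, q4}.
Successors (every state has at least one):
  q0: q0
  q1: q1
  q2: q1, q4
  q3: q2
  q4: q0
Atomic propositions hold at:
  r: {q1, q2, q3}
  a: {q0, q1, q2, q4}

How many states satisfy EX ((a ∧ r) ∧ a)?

Sat(a ∧ r) = {q1, q2}
Sat((a ∧ r) ∧ a) = {q1, q2}
Sat(EX ((a ∧ r) ∧ a)) = {s : some successor in {q1, q2}} = {q1, q2, q3}
|Sat(EX ((a ∧ r) ∧ a))| = |{q1, q2, q3}| = 3.

3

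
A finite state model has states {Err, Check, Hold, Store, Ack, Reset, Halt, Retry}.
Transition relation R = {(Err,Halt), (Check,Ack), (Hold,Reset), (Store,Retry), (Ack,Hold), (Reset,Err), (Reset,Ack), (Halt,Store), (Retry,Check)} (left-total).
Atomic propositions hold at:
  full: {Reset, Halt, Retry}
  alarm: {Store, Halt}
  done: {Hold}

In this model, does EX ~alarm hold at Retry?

Sat(~alarm) = {Err, Check, Hold, Ack, Reset, Retry}
Sat(EX ~alarm) = {s : some successor in {Err, Check, Hold, Ack, Reset, Retry}} = {Check, Hold, Store, Ack, Reset, Retry}
Retry ∈ Sat(EX ~alarm) = {Check, Hold, Store, Ack, Reset, Retry}, so the formula holds at Retry.

Yes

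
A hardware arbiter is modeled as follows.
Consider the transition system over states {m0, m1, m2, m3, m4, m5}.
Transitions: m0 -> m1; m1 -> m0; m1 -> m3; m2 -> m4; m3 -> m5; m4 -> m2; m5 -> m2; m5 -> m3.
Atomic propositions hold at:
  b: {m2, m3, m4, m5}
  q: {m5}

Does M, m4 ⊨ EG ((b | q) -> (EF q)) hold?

Sat(b | q) = {m2, m3, m4, m5}
EF q: least fixpoint, start Z0 = {m5}, add states with some successor in Z. Z1 = {m3, m5}; Z2 = {m1, m3, m5}; Z3 = {m0, m1, m3, m5}; fixed.
Sat(EF q) = {m0, m1, m3, m5}
Sat((b | q) -> (EF q)) = {m0, m1, m3, m5}
EG ((b | q) -> (EF q)): greatest fixpoint, start Z0 = {m0, m1, m3, m5}, keep only states in Sat with some successor in Z. Already a fixed point.
Sat(EG ((b | q) -> (EF q))) = {m0, m1, m3, m5}
m4 ∉ Sat(EG ((b | q) -> (EF q))) = {m0, m1, m3, m5}, so the formula does not hold at m4.

No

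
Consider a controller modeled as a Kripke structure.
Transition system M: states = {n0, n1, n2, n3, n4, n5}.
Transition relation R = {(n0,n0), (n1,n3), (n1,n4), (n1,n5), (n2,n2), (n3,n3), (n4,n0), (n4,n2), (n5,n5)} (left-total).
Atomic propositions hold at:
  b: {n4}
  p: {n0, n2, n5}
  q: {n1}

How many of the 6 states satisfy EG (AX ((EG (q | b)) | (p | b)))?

4

Sat(q | b) = {n1, n4}
EG (q | b): greatest fixpoint, start Z0 = {n1, n4}, keep only states in Sat with some successor in Z. Z1 = {n1}; Z2 = ∅; fixed.
Sat(EG (q | b)) = ∅
Sat(p | b) = {n0, n2, n4, n5}
Sat((EG (q | b)) | (p | b)) = {n0, n2, n4, n5}
Sat(AX ((EG (q | b)) | (p | b))) = {s : every successor in {n0, n2, n4, n5}} = {n0, n2, n4, n5}
EG (AX ((EG (q | b)) | (p | b))): greatest fixpoint, start Z0 = {n0, n2, n4, n5}, keep only states in Sat with some successor in Z. Already a fixed point.
Sat(EG (AX ((EG (q | b)) | (p | b)))) = {n0, n2, n4, n5}
|Sat(EG (AX ((EG (q | b)) | (p | b))))| = |{n0, n2, n4, n5}| = 4.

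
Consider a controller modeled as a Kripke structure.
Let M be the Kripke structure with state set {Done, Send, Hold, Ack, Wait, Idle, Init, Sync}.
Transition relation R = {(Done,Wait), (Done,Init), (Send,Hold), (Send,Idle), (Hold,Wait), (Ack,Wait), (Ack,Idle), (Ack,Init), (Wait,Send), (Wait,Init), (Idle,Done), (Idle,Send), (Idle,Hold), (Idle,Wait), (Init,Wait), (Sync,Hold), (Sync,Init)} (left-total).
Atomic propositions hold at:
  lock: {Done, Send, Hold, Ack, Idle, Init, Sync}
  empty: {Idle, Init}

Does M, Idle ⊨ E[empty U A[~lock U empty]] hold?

Sat(~lock) = {Wait}
A[~lock U empty]: least fixpoint, start Z0 = Sat(empty) = {Idle, Init}, add states in Sat(~lock) with every successor in Z. Already a fixed point.
Sat(A[~lock U empty]) = {Idle, Init}
E[empty U A[~lock U empty]]: least fixpoint, start Z0 = Sat(A[~lock U empty]) = {Idle, Init}, add states in Sat(empty) with some successor in Z. Already a fixed point.
Sat(E[empty U A[~lock U empty]]) = {Idle, Init}
Idle ∈ Sat(E[empty U A[~lock U empty]]) = {Idle, Init}, so the formula holds at Idle.

Yes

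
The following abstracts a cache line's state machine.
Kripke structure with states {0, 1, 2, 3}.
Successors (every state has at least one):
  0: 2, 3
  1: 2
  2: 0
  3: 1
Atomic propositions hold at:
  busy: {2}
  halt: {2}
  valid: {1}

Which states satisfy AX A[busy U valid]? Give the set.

A[busy U valid]: least fixpoint, start Z0 = Sat(valid) = {1}, add states in Sat(busy) with every successor in Z. Already a fixed point.
Sat(A[busy U valid]) = {1}
Sat(AX A[busy U valid]) = {s : every successor in {1}} = {3}

{3}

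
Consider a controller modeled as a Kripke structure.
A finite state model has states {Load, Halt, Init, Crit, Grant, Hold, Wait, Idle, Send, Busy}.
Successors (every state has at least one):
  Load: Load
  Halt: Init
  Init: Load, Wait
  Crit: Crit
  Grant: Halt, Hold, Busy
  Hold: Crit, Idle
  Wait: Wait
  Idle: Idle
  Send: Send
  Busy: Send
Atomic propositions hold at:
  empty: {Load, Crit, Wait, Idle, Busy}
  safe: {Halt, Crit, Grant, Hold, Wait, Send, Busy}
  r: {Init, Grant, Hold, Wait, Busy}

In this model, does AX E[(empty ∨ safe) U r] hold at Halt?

Sat(empty ∨ safe) = {Load, Halt, Crit, Grant, Hold, Wait, Idle, Send, Busy}
E[(empty ∨ safe) U r]: least fixpoint, start Z0 = Sat(r) = {Init, Grant, Hold, Wait, Busy}, add states in Sat(empty ∨ safe) with some successor in Z. Z1 = {Halt, Init, Grant, Hold, Wait, Busy}; fixed.
Sat(E[(empty ∨ safe) U r]) = {Halt, Init, Grant, Hold, Wait, Busy}
Sat(AX E[(empty ∨ safe) U r]) = {s : every successor in {Halt, Init, Grant, Hold, Wait, Busy}} = {Halt, Grant, Wait}
Halt ∈ Sat(AX E[(empty ∨ safe) U r]) = {Halt, Grant, Wait}, so the formula holds at Halt.

Yes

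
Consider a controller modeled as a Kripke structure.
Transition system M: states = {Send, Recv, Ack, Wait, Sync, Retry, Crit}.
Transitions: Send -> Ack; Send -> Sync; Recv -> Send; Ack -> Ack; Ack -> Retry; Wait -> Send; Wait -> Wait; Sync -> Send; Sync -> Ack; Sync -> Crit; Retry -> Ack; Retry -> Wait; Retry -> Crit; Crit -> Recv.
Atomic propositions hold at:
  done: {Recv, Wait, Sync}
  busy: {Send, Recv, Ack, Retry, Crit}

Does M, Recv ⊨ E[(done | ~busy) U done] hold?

Sat(~busy) = {Wait, Sync}
Sat(done | ~busy) = {Recv, Wait, Sync}
E[(done | ~busy) U done]: least fixpoint, start Z0 = Sat(done) = {Recv, Wait, Sync}, add states in Sat(done | ~busy) with some successor in Z. Already a fixed point.
Sat(E[(done | ~busy) U done]) = {Recv, Wait, Sync}
Recv ∈ Sat(E[(done | ~busy) U done]) = {Recv, Wait, Sync}, so the formula holds at Recv.

Yes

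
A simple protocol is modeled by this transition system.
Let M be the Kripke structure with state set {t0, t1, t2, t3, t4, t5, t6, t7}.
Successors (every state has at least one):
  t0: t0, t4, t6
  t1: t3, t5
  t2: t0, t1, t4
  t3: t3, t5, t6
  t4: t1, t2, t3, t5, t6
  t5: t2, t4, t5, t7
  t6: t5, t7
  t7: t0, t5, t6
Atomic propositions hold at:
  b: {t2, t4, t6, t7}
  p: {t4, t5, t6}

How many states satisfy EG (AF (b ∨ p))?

5

Sat(b ∨ p) = {t2, t4, t5, t6, t7}
AF (b ∨ p): least fixpoint, start Z0 = {t2, t4, t5, t6, t7}, add states with every successor in Z. Already a fixed point.
Sat(AF (b ∨ p)) = {t2, t4, t5, t6, t7}
EG (AF (b ∨ p)): greatest fixpoint, start Z0 = {t2, t4, t5, t6, t7}, keep only states in Sat with some successor in Z. Already a fixed point.
Sat(EG (AF (b ∨ p))) = {t2, t4, t5, t6, t7}
|Sat(EG (AF (b ∨ p)))| = |{t2, t4, t5, t6, t7}| = 5.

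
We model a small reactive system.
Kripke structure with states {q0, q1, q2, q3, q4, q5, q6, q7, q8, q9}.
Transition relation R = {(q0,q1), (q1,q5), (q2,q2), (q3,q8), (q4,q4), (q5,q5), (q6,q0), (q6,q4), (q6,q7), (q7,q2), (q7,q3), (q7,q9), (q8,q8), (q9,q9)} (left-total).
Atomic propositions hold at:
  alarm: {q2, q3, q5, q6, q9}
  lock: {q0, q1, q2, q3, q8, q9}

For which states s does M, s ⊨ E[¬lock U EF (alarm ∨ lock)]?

Sat(¬lock) = {q4, q5, q6, q7}
Sat(alarm ∨ lock) = {q0, q1, q2, q3, q5, q6, q8, q9}
EF (alarm ∨ lock): least fixpoint, start Z0 = {q0, q1, q2, q3, q5, q6, q8, q9}, add states with some successor in Z. Z1 = {q0, q1, q2, q3, q5, q6, q7, q8, q9}; fixed.
Sat(EF (alarm ∨ lock)) = {q0, q1, q2, q3, q5, q6, q7, q8, q9}
E[¬lock U EF (alarm ∨ lock)]: least fixpoint, start Z0 = Sat(EF (alarm ∨ lock)) = {q0, q1, q2, q3, q5, q6, q7, q8, q9}, add states in Sat(¬lock) with some successor in Z. Already a fixed point.
Sat(E[¬lock U EF (alarm ∨ lock)]) = {q0, q1, q2, q3, q5, q6, q7, q8, q9}

{q0, q1, q2, q3, q5, q6, q7, q8, q9}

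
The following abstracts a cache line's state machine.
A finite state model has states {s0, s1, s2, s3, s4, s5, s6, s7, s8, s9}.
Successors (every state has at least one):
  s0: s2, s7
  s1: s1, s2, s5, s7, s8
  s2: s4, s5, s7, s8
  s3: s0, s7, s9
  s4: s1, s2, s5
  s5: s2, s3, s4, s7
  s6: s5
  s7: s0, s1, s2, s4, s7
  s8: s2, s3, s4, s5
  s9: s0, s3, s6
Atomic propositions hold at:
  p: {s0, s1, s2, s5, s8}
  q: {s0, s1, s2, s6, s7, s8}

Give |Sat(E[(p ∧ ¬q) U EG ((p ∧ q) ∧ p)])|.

5

Sat(¬q) = {s3, s4, s5, s9}
Sat(p ∧ ¬q) = {s5}
Sat(p ∧ q) = {s0, s1, s2, s8}
Sat((p ∧ q) ∧ p) = {s0, s1, s2, s8}
EG ((p ∧ q) ∧ p): greatest fixpoint, start Z0 = {s0, s1, s2, s8}, keep only states in Sat with some successor in Z. Already a fixed point.
Sat(EG ((p ∧ q) ∧ p)) = {s0, s1, s2, s8}
E[(p ∧ ¬q) U EG ((p ∧ q) ∧ p)]: least fixpoint, start Z0 = Sat(EG ((p ∧ q) ∧ p)) = {s0, s1, s2, s8}, add states in Sat(p ∧ ¬q) with some successor in Z. Z1 = {s0, s1, s2, s5, s8}; fixed.
Sat(E[(p ∧ ¬q) U EG ((p ∧ q) ∧ p)]) = {s0, s1, s2, s5, s8}
|Sat(E[(p ∧ ¬q) U EG ((p ∧ q) ∧ p)])| = |{s0, s1, s2, s5, s8}| = 5.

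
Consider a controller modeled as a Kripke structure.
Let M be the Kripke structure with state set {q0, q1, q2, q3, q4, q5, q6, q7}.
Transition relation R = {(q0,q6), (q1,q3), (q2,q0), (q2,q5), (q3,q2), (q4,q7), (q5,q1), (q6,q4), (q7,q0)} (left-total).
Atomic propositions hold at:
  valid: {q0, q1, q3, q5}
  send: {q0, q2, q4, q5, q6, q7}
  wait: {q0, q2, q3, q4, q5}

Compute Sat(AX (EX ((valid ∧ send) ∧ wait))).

Sat(valid ∧ send) = {q0, q5}
Sat((valid ∧ send) ∧ wait) = {q0, q5}
Sat(EX ((valid ∧ send) ∧ wait)) = {s : some successor in {q0, q5}} = {q2, q7}
Sat(AX (EX ((valid ∧ send) ∧ wait))) = {s : every successor in {q2, q7}} = {q3, q4}

{q3, q4}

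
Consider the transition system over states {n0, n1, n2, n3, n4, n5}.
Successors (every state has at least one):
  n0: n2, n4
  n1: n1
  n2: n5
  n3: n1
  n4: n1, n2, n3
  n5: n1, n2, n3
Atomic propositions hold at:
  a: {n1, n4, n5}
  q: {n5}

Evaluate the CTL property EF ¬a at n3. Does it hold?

Yes

Sat(¬a) = {n0, n2, n3}
EF ¬a: least fixpoint, start Z0 = {n0, n2, n3}, add states with some successor in Z. Z1 = {n0, n2, n3, n4, n5}; fixed.
Sat(EF ¬a) = {n0, n2, n3, n4, n5}
n3 ∈ Sat(EF ¬a) = {n0, n2, n3, n4, n5}, so the formula holds at n3.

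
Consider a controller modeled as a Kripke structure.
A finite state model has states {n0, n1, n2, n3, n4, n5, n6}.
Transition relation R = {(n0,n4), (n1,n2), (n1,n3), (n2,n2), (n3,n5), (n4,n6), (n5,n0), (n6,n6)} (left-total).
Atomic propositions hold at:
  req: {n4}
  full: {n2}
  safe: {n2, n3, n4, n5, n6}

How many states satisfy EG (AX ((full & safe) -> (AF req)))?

5

Sat(full & safe) = {n2}
AF req: least fixpoint, start Z0 = {n4}, add states with every successor in Z. Z1 = {n0, n4}; Z2 = {n0, n4, n5}; Z3 = {n0, n3, n4, n5}; fixed.
Sat(AF req) = {n0, n3, n4, n5}
Sat((full & safe) -> (AF req)) = {n0, n1, n3, n4, n5, n6}
Sat(AX ((full & safe) -> (AF req))) = {s : every successor in {n0, n1, n3, n4, n5, n6}} = {n0, n3, n4, n5, n6}
EG (AX ((full & safe) -> (AF req))): greatest fixpoint, start Z0 = {n0, n3, n4, n5, n6}, keep only states in Sat with some successor in Z. Already a fixed point.
Sat(EG (AX ((full & safe) -> (AF req)))) = {n0, n3, n4, n5, n6}
|Sat(EG (AX ((full & safe) -> (AF req))))| = |{n0, n3, n4, n5, n6}| = 5.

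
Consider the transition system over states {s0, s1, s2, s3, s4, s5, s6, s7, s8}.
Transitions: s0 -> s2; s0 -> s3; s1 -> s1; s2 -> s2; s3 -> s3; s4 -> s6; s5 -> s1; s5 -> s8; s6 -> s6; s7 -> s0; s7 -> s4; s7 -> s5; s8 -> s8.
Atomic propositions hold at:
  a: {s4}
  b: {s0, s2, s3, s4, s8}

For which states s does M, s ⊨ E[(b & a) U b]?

Sat(b & a) = {s4}
E[(b & a) U b]: least fixpoint, start Z0 = Sat(b) = {s0, s2, s3, s4, s8}, add states in Sat(b & a) with some successor in Z. Already a fixed point.
Sat(E[(b & a) U b]) = {s0, s2, s3, s4, s8}

{s0, s2, s3, s4, s8}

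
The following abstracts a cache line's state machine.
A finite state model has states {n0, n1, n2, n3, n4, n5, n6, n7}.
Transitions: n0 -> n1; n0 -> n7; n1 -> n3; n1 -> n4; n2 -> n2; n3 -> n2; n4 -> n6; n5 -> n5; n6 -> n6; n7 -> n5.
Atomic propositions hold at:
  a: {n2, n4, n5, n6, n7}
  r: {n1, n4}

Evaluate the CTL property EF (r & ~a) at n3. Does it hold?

Sat(~a) = {n0, n1, n3}
Sat(r & ~a) = {n1}
EF (r & ~a): least fixpoint, start Z0 = {n1}, add states with some successor in Z. Z1 = {n0, n1}; fixed.
Sat(EF (r & ~a)) = {n0, n1}
n3 ∉ Sat(EF (r & ~a)) = {n0, n1}, so the formula does not hold at n3.

No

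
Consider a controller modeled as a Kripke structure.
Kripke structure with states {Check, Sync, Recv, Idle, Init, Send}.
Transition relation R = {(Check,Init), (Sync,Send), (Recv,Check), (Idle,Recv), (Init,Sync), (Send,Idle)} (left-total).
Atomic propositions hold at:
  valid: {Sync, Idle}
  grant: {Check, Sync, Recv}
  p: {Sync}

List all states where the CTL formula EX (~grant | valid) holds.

Sat(~grant) = {Idle, Init, Send}
Sat(~grant | valid) = {Sync, Idle, Init, Send}
Sat(EX (~grant | valid)) = {s : some successor in {Sync, Idle, Init, Send}} = {Check, Sync, Init, Send}

{Check, Sync, Init, Send}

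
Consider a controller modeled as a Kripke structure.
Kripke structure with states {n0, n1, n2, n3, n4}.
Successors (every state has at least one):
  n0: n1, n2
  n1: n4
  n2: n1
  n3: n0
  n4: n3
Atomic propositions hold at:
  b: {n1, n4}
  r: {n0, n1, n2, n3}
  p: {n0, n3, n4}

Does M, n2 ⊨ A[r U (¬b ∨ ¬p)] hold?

Yes

Sat(¬b) = {n0, n2, n3}
Sat(¬p) = {n1, n2}
Sat(¬b ∨ ¬p) = {n0, n1, n2, n3}
A[r U (¬b ∨ ¬p)]: least fixpoint, start Z0 = Sat((¬b ∨ ¬p)) = {n0, n1, n2, n3}, add states in Sat(r) with every successor in Z. Already a fixed point.
Sat(A[r U (¬b ∨ ¬p)]) = {n0, n1, n2, n3}
n2 ∈ Sat(A[r U (¬b ∨ ¬p)]) = {n0, n1, n2, n3}, so the formula holds at n2.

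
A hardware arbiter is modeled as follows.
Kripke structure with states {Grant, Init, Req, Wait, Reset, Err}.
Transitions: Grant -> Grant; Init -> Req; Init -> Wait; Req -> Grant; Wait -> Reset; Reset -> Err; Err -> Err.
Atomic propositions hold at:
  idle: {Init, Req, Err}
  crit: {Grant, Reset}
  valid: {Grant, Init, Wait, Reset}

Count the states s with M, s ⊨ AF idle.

AF idle: least fixpoint, start Z0 = {Init, Req, Err}, add states with every successor in Z. Z1 = {Init, Req, Reset, Err}; Z2 = {Init, Req, Wait, Reset, Err}; fixed.
Sat(AF idle) = {Init, Req, Wait, Reset, Err}
|Sat(AF idle)| = |{Init, Req, Wait, Reset, Err}| = 5.

5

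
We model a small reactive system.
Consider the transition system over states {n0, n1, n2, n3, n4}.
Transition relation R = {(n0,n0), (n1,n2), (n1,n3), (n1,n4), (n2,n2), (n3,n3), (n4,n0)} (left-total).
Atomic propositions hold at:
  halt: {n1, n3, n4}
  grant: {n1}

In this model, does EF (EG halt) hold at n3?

Yes

EG halt: greatest fixpoint, start Z0 = {n1, n3, n4}, keep only states in Sat with some successor in Z. Z1 = {n1, n3}; fixed.
Sat(EG halt) = {n1, n3}
EF (EG halt): least fixpoint, start Z0 = {n1, n3}, add states with some successor in Z. Already a fixed point.
Sat(EF (EG halt)) = {n1, n3}
n3 ∈ Sat(EF (EG halt)) = {n1, n3}, so the formula holds at n3.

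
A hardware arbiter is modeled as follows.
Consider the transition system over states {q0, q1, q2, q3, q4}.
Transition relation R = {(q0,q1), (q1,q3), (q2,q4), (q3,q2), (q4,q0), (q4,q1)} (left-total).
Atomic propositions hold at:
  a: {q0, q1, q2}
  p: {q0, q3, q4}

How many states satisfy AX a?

3

Sat(AX a) = {s : every successor in {q0, q1, q2}} = {q0, q3, q4}
|Sat(AX a)| = |{q0, q3, q4}| = 3.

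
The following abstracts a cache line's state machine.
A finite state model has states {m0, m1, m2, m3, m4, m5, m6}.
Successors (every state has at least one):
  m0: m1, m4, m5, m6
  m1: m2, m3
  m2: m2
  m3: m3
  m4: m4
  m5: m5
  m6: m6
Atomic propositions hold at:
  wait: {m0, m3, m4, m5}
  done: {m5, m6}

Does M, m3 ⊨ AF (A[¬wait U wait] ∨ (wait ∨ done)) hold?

Sat(¬wait) = {m1, m2, m6}
A[¬wait U wait]: least fixpoint, start Z0 = Sat(wait) = {m0, m3, m4, m5}, add states in Sat(¬wait) with every successor in Z. Already a fixed point.
Sat(A[¬wait U wait]) = {m0, m3, m4, m5}
Sat(wait ∨ done) = {m0, m3, m4, m5, m6}
Sat(A[¬wait U wait] ∨ (wait ∨ done)) = {m0, m3, m4, m5, m6}
AF (A[¬wait U wait] ∨ (wait ∨ done)): least fixpoint, start Z0 = {m0, m3, m4, m5, m6}, add states with every successor in Z. Already a fixed point.
Sat(AF (A[¬wait U wait] ∨ (wait ∨ done))) = {m0, m3, m4, m5, m6}
m3 ∈ Sat(AF (A[¬wait U wait] ∨ (wait ∨ done))) = {m0, m3, m4, m5, m6}, so the formula holds at m3.

Yes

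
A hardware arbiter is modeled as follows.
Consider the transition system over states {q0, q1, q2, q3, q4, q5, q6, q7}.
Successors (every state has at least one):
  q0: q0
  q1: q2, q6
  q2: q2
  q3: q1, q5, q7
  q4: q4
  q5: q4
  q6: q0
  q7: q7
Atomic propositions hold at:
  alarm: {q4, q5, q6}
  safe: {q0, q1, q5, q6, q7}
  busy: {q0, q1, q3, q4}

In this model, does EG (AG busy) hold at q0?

AG busy: greatest fixpoint, start Z0 = {q0, q1, q3, q4}, keep only states in Sat with every successor in Z. Z1 = {q0, q4}; fixed.
Sat(AG busy) = {q0, q4}
EG (AG busy): greatest fixpoint, start Z0 = {q0, q4}, keep only states in Sat with some successor in Z. Already a fixed point.
Sat(EG (AG busy)) = {q0, q4}
q0 ∈ Sat(EG (AG busy)) = {q0, q4}, so the formula holds at q0.

Yes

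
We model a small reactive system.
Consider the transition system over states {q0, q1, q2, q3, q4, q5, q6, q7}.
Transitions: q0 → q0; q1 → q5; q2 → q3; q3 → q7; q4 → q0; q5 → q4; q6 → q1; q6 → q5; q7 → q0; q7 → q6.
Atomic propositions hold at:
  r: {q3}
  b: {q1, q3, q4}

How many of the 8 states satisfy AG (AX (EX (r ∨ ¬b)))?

Sat(¬b) = {q0, q2, q5, q6, q7}
Sat(r ∨ ¬b) = {q0, q2, q3, q5, q6, q7}
Sat(EX (r ∨ ¬b)) = {s : some successor in {q0, q2, q3, q5, q6, q7}} = {q0, q1, q2, q3, q4, q6, q7}
Sat(AX (EX (r ∨ ¬b))) = {s : every successor in {q0, q1, q2, q3, q4, q6, q7}} = {q0, q2, q3, q4, q5, q7}
AG (AX (EX (r ∨ ¬b))): greatest fixpoint, start Z0 = {q0, q2, q3, q4, q5, q7}, keep only states in Sat with every successor in Z. Z1 = {q0, q2, q3, q4, q5}; Z2 = {q0, q2, q4, q5}; Z3 = {q0, q4, q5}; fixed.
Sat(AG (AX (EX (r ∨ ¬b)))) = {q0, q4, q5}
|Sat(AG (AX (EX (r ∨ ¬b))))| = |{q0, q4, q5}| = 3.

3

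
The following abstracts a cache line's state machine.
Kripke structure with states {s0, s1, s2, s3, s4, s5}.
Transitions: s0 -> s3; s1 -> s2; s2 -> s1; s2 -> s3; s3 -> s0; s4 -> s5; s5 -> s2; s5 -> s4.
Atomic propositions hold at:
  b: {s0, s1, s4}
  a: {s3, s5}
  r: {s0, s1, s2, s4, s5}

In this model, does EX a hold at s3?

No

Sat(EX a) = {s : some successor in {s3, s5}} = {s0, s2, s4}
s3 ∉ Sat(EX a) = {s0, s2, s4}, so the formula does not hold at s3.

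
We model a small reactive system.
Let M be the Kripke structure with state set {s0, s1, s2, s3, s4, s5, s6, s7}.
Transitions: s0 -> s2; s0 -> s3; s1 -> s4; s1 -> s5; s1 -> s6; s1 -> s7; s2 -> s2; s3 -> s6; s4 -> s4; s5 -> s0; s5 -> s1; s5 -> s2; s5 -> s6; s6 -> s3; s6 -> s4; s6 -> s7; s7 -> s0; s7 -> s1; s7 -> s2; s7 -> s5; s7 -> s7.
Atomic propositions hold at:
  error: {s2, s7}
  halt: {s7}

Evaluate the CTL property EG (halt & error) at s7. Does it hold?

Sat(halt & error) = {s7}
EG (halt & error): greatest fixpoint, start Z0 = {s7}, keep only states in Sat with some successor in Z. Already a fixed point.
Sat(EG (halt & error)) = {s7}
s7 ∈ Sat(EG (halt & error)) = {s7}, so the formula holds at s7.

Yes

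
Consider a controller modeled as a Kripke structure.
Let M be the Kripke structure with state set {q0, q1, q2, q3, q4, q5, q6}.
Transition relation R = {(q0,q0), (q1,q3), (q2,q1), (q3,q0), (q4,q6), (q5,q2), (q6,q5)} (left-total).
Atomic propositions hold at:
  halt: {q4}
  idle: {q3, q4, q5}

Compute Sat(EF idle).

EF idle: least fixpoint, start Z0 = {q3, q4, q5}, add states with some successor in Z. Z1 = {q1, q3, q4, q5, q6}; Z2 = {q1, q2, q3, q4, q5, q6}; fixed.
Sat(EF idle) = {q1, q2, q3, q4, q5, q6}

{q1, q2, q3, q4, q5, q6}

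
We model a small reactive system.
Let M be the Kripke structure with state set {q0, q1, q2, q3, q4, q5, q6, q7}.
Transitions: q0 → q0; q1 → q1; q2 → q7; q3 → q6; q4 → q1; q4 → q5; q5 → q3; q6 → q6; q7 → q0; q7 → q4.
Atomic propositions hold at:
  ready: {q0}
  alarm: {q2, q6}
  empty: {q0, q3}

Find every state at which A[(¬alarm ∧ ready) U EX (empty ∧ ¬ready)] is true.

{q5}

Sat(¬alarm) = {q0, q1, q3, q4, q5, q7}
Sat(¬alarm ∧ ready) = {q0}
Sat(¬ready) = {q1, q2, q3, q4, q5, q6, q7}
Sat(empty ∧ ¬ready) = {q3}
Sat(EX (empty ∧ ¬ready)) = {s : some successor in {q3}} = {q5}
A[(¬alarm ∧ ready) U EX (empty ∧ ¬ready)]: least fixpoint, start Z0 = Sat(EX (empty ∧ ¬ready)) = {q5}, add states in Sat(¬alarm ∧ ready) with every successor in Z. Already a fixed point.
Sat(A[(¬alarm ∧ ready) U EX (empty ∧ ¬ready)]) = {q5}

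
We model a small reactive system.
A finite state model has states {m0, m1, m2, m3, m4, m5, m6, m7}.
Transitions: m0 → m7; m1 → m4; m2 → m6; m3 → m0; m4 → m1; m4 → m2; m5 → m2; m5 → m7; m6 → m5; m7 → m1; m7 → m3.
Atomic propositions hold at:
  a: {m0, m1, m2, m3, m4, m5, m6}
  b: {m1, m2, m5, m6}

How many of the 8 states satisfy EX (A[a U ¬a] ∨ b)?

Sat(¬a) = {m7}
A[a U ¬a]: least fixpoint, start Z0 = Sat(¬a) = {m7}, add states in Sat(a) with every successor in Z. Z1 = {m0, m7}; Z2 = {m0, m3, m7}; fixed.
Sat(A[a U ¬a]) = {m0, m3, m7}
Sat(A[a U ¬a] ∨ b) = {m0, m1, m2, m3, m5, m6, m7}
Sat(EX (A[a U ¬a] ∨ b)) = {s : some successor in {m0, m1, m2, m3, m5, m6, m7}} = {m0, m2, m3, m4, m5, m6, m7}
|Sat(EX (A[a U ¬a] ∨ b))| = |{m0, m2, m3, m4, m5, m6, m7}| = 7.

7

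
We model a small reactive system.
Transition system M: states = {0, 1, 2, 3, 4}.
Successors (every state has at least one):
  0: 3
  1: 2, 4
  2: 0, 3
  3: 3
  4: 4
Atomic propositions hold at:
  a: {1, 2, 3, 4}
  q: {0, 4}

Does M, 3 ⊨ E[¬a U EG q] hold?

No

Sat(¬a) = {0}
EG q: greatest fixpoint, start Z0 = {0, 4}, keep only states in Sat with some successor in Z. Z1 = {4}; fixed.
Sat(EG q) = {4}
E[¬a U EG q]: least fixpoint, start Z0 = Sat(EG q) = {4}, add states in Sat(¬a) with some successor in Z. Already a fixed point.
Sat(E[¬a U EG q]) = {4}
3 ∉ Sat(E[¬a U EG q]) = {4}, so the formula does not hold at 3.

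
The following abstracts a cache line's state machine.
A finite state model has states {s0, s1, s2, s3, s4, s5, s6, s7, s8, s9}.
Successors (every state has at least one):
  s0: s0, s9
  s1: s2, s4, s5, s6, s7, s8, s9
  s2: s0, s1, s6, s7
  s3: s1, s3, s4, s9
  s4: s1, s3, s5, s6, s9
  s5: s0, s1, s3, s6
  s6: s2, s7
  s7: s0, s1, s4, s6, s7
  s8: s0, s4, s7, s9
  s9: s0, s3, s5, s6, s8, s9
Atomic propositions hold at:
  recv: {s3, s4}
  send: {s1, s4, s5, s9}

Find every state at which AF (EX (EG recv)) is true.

EG recv: greatest fixpoint, start Z0 = {s3, s4}, keep only states in Sat with some successor in Z. Already a fixed point.
Sat(EG recv) = {s3, s4}
Sat(EX (EG recv)) = {s : some successor in {s3, s4}} = {s1, s3, s4, s5, s7, s8, s9}
AF (EX (EG recv)): least fixpoint, start Z0 = {s1, s3, s4, s5, s7, s8, s9}, add states with every successor in Z. Already a fixed point.
Sat(AF (EX (EG recv))) = {s1, s3, s4, s5, s7, s8, s9}

{s1, s3, s4, s5, s7, s8, s9}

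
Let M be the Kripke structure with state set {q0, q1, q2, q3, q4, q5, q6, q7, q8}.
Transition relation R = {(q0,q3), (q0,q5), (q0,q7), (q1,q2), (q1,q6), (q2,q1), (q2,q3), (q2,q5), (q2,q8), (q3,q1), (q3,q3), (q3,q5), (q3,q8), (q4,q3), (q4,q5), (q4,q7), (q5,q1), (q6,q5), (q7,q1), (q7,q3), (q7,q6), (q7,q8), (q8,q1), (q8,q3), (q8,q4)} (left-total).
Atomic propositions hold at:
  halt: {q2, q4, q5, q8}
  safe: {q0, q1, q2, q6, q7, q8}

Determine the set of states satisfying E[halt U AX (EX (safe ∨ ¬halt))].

{q0, q2, q3, q4, q5, q6, q8}

Sat(¬halt) = {q0, q1, q3, q6, q7}
Sat(safe ∨ ¬halt) = {q0, q1, q2, q3, q6, q7, q8}
Sat(EX (safe ∨ ¬halt)) = {s : some successor in {q0, q1, q2, q3, q6, q7, q8}} = {q0, q1, q2, q3, q4, q5, q7, q8}
Sat(AX (EX (safe ∨ ¬halt))) = {s : every successor in {q0, q1, q2, q3, q4, q5, q7, q8}} = {q0, q2, q3, q4, q5, q6, q8}
E[halt U AX (EX (safe ∨ ¬halt))]: least fixpoint, start Z0 = Sat(AX (EX (safe ∨ ¬halt))) = {q0, q2, q3, q4, q5, q6, q8}, add states in Sat(halt) with some successor in Z. Already a fixed point.
Sat(E[halt U AX (EX (safe ∨ ¬halt))]) = {q0, q2, q3, q4, q5, q6, q8}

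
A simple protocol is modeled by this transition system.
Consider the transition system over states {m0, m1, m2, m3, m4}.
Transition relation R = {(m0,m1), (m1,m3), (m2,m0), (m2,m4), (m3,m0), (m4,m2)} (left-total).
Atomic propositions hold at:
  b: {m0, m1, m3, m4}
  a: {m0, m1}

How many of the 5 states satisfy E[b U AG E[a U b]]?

3

E[a U b]: least fixpoint, start Z0 = Sat(b) = {m0, m1, m3, m4}, add states in Sat(a) with some successor in Z. Already a fixed point.
Sat(E[a U b]) = {m0, m1, m3, m4}
AG E[a U b]: greatest fixpoint, start Z0 = {m0, m1, m3, m4}, keep only states in Sat with every successor in Z. Z1 = {m0, m1, m3}; fixed.
Sat(AG E[a U b]) = {m0, m1, m3}
E[b U AG E[a U b]]: least fixpoint, start Z0 = Sat(AG E[a U b]) = {m0, m1, m3}, add states in Sat(b) with some successor in Z. Already a fixed point.
Sat(E[b U AG E[a U b]]) = {m0, m1, m3}
|Sat(E[b U AG E[a U b]])| = |{m0, m1, m3}| = 3.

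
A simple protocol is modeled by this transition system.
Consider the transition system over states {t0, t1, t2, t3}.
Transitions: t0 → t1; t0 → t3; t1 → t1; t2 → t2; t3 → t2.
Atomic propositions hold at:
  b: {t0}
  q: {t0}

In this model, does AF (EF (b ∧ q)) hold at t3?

Sat(b ∧ q) = {t0}
EF (b ∧ q): least fixpoint, start Z0 = {t0}, add states with some successor in Z. Already a fixed point.
Sat(EF (b ∧ q)) = {t0}
AF (EF (b ∧ q)): least fixpoint, start Z0 = {t0}, add states with every successor in Z. Already a fixed point.
Sat(AF (EF (b ∧ q))) = {t0}
t3 ∉ Sat(AF (EF (b ∧ q))) = {t0}, so the formula does not hold at t3.

No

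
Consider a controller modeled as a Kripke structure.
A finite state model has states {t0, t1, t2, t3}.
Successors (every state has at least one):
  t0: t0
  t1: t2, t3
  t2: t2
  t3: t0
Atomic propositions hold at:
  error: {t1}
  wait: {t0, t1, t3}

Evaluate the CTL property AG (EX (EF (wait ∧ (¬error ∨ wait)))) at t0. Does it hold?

Yes

Sat(¬error) = {t0, t2, t3}
Sat(¬error ∨ wait) = {t0, t1, t2, t3}
Sat(wait ∧ (¬error ∨ wait)) = {t0, t1, t3}
EF (wait ∧ (¬error ∨ wait)): least fixpoint, start Z0 = {t0, t1, t3}, add states with some successor in Z. Already a fixed point.
Sat(EF (wait ∧ (¬error ∨ wait))) = {t0, t1, t3}
Sat(EX (EF (wait ∧ (¬error ∨ wait)))) = {s : some successor in {t0, t1, t3}} = {t0, t1, t3}
AG (EX (EF (wait ∧ (¬error ∨ wait)))): greatest fixpoint, start Z0 = {t0, t1, t3}, keep only states in Sat with every successor in Z. Z1 = {t0, t3}; fixed.
Sat(AG (EX (EF (wait ∧ (¬error ∨ wait))))) = {t0, t3}
t0 ∈ Sat(AG (EX (EF (wait ∧ (¬error ∨ wait))))) = {t0, t3}, so the formula holds at t0.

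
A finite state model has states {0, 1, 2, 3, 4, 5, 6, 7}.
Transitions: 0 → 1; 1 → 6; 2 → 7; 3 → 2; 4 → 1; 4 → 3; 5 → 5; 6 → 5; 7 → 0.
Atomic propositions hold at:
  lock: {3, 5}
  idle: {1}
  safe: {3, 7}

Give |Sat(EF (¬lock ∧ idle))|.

Sat(¬lock) = {0, 1, 2, 4, 6, 7}
Sat(¬lock ∧ idle) = {1}
EF (¬lock ∧ idle): least fixpoint, start Z0 = {1}, add states with some successor in Z. Z1 = {0, 1, 4}; Z2 = {0, 1, 4, 7}; Z3 = {0, 1, 2, 4, 7}; Z4 = {0, 1, 2, 3, 4, 7}; fixed.
Sat(EF (¬lock ∧ idle)) = {0, 1, 2, 3, 4, 7}
|Sat(EF (¬lock ∧ idle))| = |{0, 1, 2, 3, 4, 7}| = 6.

6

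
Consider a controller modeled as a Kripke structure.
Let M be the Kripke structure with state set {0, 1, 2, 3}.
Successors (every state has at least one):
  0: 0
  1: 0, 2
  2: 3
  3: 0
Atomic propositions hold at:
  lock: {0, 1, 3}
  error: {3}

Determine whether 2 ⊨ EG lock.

No

EG lock: greatest fixpoint, start Z0 = {0, 1, 3}, keep only states in Sat with some successor in Z. Already a fixed point.
Sat(EG lock) = {0, 1, 3}
2 ∉ Sat(EG lock) = {0, 1, 3}, so the formula does not hold at 2.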